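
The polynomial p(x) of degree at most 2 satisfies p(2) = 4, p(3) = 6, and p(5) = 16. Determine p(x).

p(x) = x^2 - 3x + 6

Write p(x) = ax^2 + bx + c. Substituting each data point gives a linear system:
  4a + 2b + c = 4
  9a + 3b + c = 6
  25a + 5b + c = 16
Solving the system yields a = 1, b = -3, c = 6.
So p(x) = x² - 3x + 6.
Check: p(2) = 4. ✓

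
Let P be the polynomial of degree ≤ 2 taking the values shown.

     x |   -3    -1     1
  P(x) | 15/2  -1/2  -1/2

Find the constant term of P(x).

Write P(x) = ax^2 + bx + c. Substituting each data point gives a linear system:
  9a - 3b + c = 15/2
  a - b + c = -1/2
  a + b + c = -1/2
Solving the system yields a = 1, b = 0, c = -3/2.
So P(x) = x^2 - 3/2.
The constant term is -3/2.

-3/2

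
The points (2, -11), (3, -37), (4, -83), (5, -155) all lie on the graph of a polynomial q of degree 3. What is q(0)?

5

Forward differences of the values at u = 2, 3, 4, 5:
  q  : -11  -37  -83  -155
  Δ  : -26  -46  -72
  Δ^2: -20  -26
  Δ^3: -6
The third differences are constant, confirming degree 3.
Interpolating (Newton forward form) and evaluating at u = 0 gives q(0) = 5.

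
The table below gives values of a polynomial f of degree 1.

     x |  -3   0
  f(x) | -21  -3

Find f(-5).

Using the Lagrange interpolation formula with nodes -3, 0:
  L_0(x) = x / -3
  L_1(x) = (x + 3) / 3
Then f(x) = -21·L_0(x) - 3·L_1(x).
Expanding and collecting terms gives f(x) = 6x - 3.
Evaluating at x = -5: f(-5) = -33.

-33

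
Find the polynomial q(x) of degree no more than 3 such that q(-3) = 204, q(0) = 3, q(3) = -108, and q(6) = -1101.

Write q(x) = ax^3 + bx^2 + cx + d. Substituting each data point gives a linear system:
  -27a + 9b - 3c + d = 204
  d = 3
  27a + 9b + 3c + d = -108
  216a + 36b + 6c + d = -1101
Solving the system yields a = -6, b = 5, c = 2, d = 3.
So q(x) = -6x^3 + 5x^2 + 2x + 3.
Check: q(-3) = 204. ✓

q(x) = -6x^3 + 5x^2 + 2x + 3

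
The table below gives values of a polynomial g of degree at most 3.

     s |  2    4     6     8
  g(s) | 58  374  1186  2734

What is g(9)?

3859

Using the Lagrange interpolation formula with nodes 2, 4, 6, 8:
  L_0(s) = (s - 4)(s - 6)(s - 8) / -48
  L_1(s) = (s - 2)(s - 6)(s - 8) / 16
  L_2(s) = (s - 2)(s - 4)(s - 8) / -16
  L_3(s) = (s - 2)(s - 4)(s - 6) / 48
Then g(s) = 58·L_0(s) + 374·L_1(s) + 1186·L_2(s) + 2734·L_3(s).
Expanding and collecting terms gives g(s) = 5s³ + 2s² + 6s - 2.
Evaluating at s = 9: g(9) = 3859.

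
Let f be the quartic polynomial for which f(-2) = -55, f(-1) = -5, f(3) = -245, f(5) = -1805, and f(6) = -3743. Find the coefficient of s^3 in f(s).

1

Write f(s) = as^4 + bs^3 + cs^2 + ds + e. Substituting each data point gives a linear system:
  16a - 8b + 4c - 2d + e = -55
  a - b + c - d + e = -5
  81a + 27b + 9c + 3d + e = -245
  625a + 125b + 25c + 5d + e = -1805
  1296a + 216b + 36c + 6d + e = -3743
Solving the system yields a = -3, b = 1, c = -1, d = -5, e = -5.
So f(s) = -3s⁴ + s³ - s² - 5s - 5.
The coefficient of s^3 is 1.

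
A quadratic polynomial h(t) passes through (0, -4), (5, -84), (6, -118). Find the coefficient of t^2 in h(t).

Write h(t) = at^2 + bt + c. Substituting each data point gives a linear system:
  c = -4
  25a + 5b + c = -84
  36a + 6b + c = -118
Solving the system yields a = -3, b = -1, c = -4.
So h(t) = -3t^2 - t - 4.
The leading coefficient is -3.

-3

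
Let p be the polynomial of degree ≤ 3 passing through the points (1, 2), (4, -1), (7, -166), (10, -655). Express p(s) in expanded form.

p(s) = -s^3 + 3s^2 + 5s - 5

Using the Lagrange interpolation formula with nodes 1, 4, 7, 10:
  L_0(s) = (s - 4)(s - 7)(s - 10) / -162
  L_1(s) = (s - 1)(s - 7)(s - 10) / 54
  L_2(s) = (s - 1)(s - 4)(s - 10) / -54
  L_3(s) = (s - 1)(s - 4)(s - 7) / 162
Then p(s) = 2·L_0(s) - 1·L_1(s) - 166·L_2(s) - 655·L_3(s).
Expanding and collecting terms gives p(s) = -s^3 + 3s^2 + 5s - 5.
Check: p(1) = 2. ✓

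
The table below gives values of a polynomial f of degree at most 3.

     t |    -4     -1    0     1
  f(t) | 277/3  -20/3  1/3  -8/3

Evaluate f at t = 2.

-101/3

Write f(t) = at^3 + bt^2 + ct + d. Substituting each data point gives a linear system:
  -64a + 16b - 4c + d = 277/3
  -a + b - c + d = -20/3
  d = 1/3
  a + b + c + d = -8/3
Solving the system yields a = -3, b = -5, c = 5, d = 1/3.
So f(t) = -3t³ - 5t² + 5t + 1/3.
Then f(2) = -101/3.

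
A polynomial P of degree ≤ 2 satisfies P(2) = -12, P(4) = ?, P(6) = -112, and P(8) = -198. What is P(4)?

-50

On equispaced nodes a degree-2 polynomial has vanishing third forward difference, so
  - P(2) + 3·P(4) - 3·P(6) + P(8) = 0.
Substituting the known values and solving for P(4):
  3·P(4) = -150
  P(4) = -50.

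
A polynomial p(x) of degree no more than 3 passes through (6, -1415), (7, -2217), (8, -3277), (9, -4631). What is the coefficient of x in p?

-1

Write p(x) = ax^3 + bx^2 + cx + d. Substituting each data point gives a linear system:
  216a + 36b + 6c + d = -1415
  343a + 49b + 7c + d = -2217
  512a + 64b + 8c + d = -3277
  729a + 81b + 9c + d = -4631
Solving the system yields a = -6, b = -3, c = -1, d = -5.
So p(x) = -6x³ - 3x² - x - 5.
The coefficient of x is -1.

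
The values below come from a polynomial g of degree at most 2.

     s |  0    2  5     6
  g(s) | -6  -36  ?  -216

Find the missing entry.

The 3 known points determine the degree-2 polynomial uniquely.
Write g(s) = as^2 + bs + c. Substituting each data point gives a linear system:
  c = -6
  4a + 2b + c = -36
  36a + 6b + c = -216
Solving the system yields a = -5, b = -5, c = -6.
So g(s) = -5s² - 5s - 6.
Then g(5) = -156.

-156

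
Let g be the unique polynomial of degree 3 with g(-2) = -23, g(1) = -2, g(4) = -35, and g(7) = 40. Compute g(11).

588

Write g(s) = as^3 + bs^2 + cs + d. Substituting each data point gives a linear system:
  -8a + 4b - 2c + d = -23
  a + b + c + d = -2
  64a + 16b + 4c + d = -35
  343a + 49b + 7c + d = 40
Solving the system yields a = 1, b = -6, c = -2, d = 5.
So g(s) = s^3 - 6s^2 - 2s + 5.
Then g(11) = 588.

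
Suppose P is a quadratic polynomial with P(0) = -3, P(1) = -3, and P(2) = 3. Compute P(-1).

3

Using the Lagrange interpolation formula with nodes 0, 1, 2:
  L_0(s) = (s - 1)(s - 2) / 2
  L_1(s) = s(s - 2) / -1
  L_2(s) = s(s - 1) / 2
Then P(s) = -3·L_0(s) - 3·L_1(s) + 3·L_2(s).
Expanding and collecting terms gives P(s) = 3s^2 - 3s - 3.
Evaluating at s = -1: P(-1) = 3.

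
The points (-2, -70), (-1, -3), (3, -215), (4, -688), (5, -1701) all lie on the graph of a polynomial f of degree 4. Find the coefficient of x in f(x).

-1

Write f(x) = ax^4 + bx^3 + cx^2 + dx + e. Substituting each data point gives a linear system:
  16a - 8b + 4c - 2d + e = -70
  a - b + c - d + e = -3
  81a + 27b + 9c + 3d + e = -215
  256a + 64b + 16c + 4d + e = -688
  625a + 125b + 25c + 5d + e = -1701
Solving the system yields a = -3, b = 2, c = -3, d = -1, e = 4.
So f(x) = -3x^4 + 2x^3 - 3x^2 - x + 4.
The coefficient of x is -1.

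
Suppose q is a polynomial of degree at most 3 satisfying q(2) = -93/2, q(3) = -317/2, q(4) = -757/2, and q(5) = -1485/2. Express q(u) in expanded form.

Write q(u) = au^3 + bu^2 + cu + d. Substituting each data point gives a linear system:
  8a + 4b + 2c + d = -93/2
  27a + 9b + 3c + d = -317/2
  64a + 16b + 4c + d = -757/2
  125a + 25b + 5c + d = -1485/2
Solving the system yields a = -6, b = 0, c = 2, d = -5/2.
So q(u) = -6u^3 + 2u - 5/2.
Check: q(4) = -757/2. ✓

q(u) = -6u^3 + 2u - 5/2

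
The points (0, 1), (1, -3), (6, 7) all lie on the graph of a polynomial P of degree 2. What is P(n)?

P(n) = n^2 - 5n + 1

Write P(n) = an^2 + bn + c. Substituting each data point gives a linear system:
  c = 1
  a + b + c = -3
  36a + 6b + c = 7
Solving the system yields a = 1, b = -5, c = 1.
So P(n) = n^2 - 5n + 1.
Check: P(0) = 1. ✓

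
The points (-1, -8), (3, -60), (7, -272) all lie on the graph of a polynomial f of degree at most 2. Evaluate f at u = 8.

Using the Lagrange interpolation formula with nodes -1, 3, 7:
  L_0(u) = (u - 3)(u - 7) / 32
  L_1(u) = (u + 1)(u - 7) / -16
  L_2(u) = (u + 1)(u - 3) / 32
Then f(u) = -8·L_0(u) - 60·L_1(u) - 272·L_2(u).
Expanding and collecting terms gives f(u) = -5u^2 - 3u - 6.
Evaluating at u = 8: f(8) = -350.

-350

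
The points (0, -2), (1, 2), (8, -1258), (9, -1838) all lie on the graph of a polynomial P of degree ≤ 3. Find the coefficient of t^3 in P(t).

Write P(t) = at^3 + bt^2 + ct + d. Substituting each data point gives a linear system:
  d = -2
  a + b + c + d = 2
  512a + 64b + 8c + d = -1258
  729a + 81b + 9c + d = -1838
Solving the system yields a = -3, b = 4, c = 3, d = -2.
So P(t) = -3t^3 + 4t^2 + 3t - 2.
The leading coefficient is -3.

-3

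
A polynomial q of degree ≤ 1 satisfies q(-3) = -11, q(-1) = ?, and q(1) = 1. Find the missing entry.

-5

On equispaced nodes a degree-1 polynomial has vanishing second forward difference, so
  q(-3) - 2·q(-1) + q(1) = 0.
Substituting the known values and solving for q(-1):
  -2·q(-1) = 10
  q(-1) = -5.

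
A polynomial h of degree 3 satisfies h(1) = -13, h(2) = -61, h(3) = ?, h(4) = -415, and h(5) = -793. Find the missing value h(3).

-183

The 4 known points determine the degree-3 polynomial uniquely.
Write h(t) = at^3 + bt^2 + ct + d. Substituting each data point gives a linear system:
  a + b + c + d = -13
  8a + 4b + 2c + d = -61
  64a + 16b + 4c + d = -415
  125a + 25b + 5c + d = -793
Solving the system yields a = -6, b = -1, c = -3, d = -3.
So h(t) = -6t^3 - t^2 - 3t - 3.
Then h(3) = -183.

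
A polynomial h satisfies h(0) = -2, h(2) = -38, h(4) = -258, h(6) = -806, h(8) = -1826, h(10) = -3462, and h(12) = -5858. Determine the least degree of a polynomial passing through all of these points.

Forward differences of the values at s = 0, 2, 4, 6, 8, 10, 12:
  h  : -2  -38  -258  -806  -1826  -3462  -5858
  Δ  : -36  -220  -548  -1020  -1636  -2396
  Δ^2: -184  -328  -472  -616  -760
  Δ^3: -144  -144  -144  -144
  Δ^4: 0  0  0
  Δ^5: 0  0
  Δ^6: 0
The third differences are constant (-144) and nonzero, while all higher differences vanish, so the minimal degree is 3.

3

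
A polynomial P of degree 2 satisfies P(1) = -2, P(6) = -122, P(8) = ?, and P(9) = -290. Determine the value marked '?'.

-226

The 3 known points determine the degree-2 polynomial uniquely.
Write P(x) = ax^2 + bx + c. Substituting each data point gives a linear system:
  a + b + c = -2
  36a + 6b + c = -122
  81a + 9b + c = -290
Solving the system yields a = -4, b = 4, c = -2.
So P(x) = -4x² + 4x - 2.
Then P(8) = -226.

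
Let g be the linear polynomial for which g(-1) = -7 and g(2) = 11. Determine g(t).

g(t) = 6t - 1

Using the Lagrange interpolation formula with nodes -1, 2:
  L_0(t) = (t - 2) / -3
  L_1(t) = (t + 1) / 3
Then g(t) = -7·L_0(t) + 11·L_1(t).
Expanding and collecting terms gives g(t) = 6t - 1.
Check: g(-1) = -7. ✓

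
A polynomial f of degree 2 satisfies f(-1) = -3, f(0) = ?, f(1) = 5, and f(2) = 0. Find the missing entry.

On equispaced nodes a degree-2 polynomial has vanishing third forward difference, so
  - f(-1) + 3·f(0) - 3·f(1) + f(2) = 0.
Substituting the known values and solving for f(0):
  3·f(0) = 12
  f(0) = 4.

4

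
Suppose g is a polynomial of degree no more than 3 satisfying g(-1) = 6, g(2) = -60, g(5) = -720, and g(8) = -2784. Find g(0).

0

Forward differences of the values at t = -1, 2, 5, 8:
  g  : 6  -60  -720  -2784
  Δ  : -66  -660  -2064
  Δ^2: -594  -1404
  Δ^3: -810
The third differences are constant, confirming degree 3.
Interpolating (Newton forward form) and evaluating at t = 0 gives g(0) = 0.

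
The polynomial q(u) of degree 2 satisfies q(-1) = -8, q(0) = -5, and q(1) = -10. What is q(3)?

Using the Lagrange interpolation formula with nodes -1, 0, 1:
  L_0(u) = u(u - 1) / 2
  L_1(u) = (u + 1)(u - 1) / -1
  L_2(u) = (u + 1)u / 2
Then q(u) = -8·L_0(u) - 5·L_1(u) - 10·L_2(u).
Expanding and collecting terms gives q(u) = -4u^2 - u - 5.
Evaluating at u = 3: q(3) = -44.

-44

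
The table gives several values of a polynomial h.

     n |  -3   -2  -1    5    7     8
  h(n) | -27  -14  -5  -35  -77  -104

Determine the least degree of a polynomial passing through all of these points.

2

Divided differences on the nodes -3, -2, -1, 5, 7, 8:
  order 0: -27  -14  -5  -35  -77  -104
  order 1: 13  9  -5  -21  -27
  order 2: -2  -2  -2  -2
  order 3: 0  0  0
  order 4: 0  0
  order 5: 0
The order-2 divided differences are all -2 (nonzero) and every higher order vanishes, so the data lies on a polynomial of degree exactly 2.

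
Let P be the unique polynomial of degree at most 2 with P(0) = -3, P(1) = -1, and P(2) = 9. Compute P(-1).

3

Forward differences of the values at t = 0, 1, 2:
  P  : -3  -1  9
  Δ  : 2  10
  Δ^2: 8
The second differences are constant, confirming degree 2.
Interpolating (Newton forward form) and evaluating at t = -1 gives P(-1) = 3.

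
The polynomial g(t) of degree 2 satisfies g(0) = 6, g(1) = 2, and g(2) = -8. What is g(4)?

-46

Forward differences of the values at t = 0, 1, 2:
  g  : 6  2  -8
  Δ  : -4  -10
  Δ^2: -6
The second differences are constant, confirming degree 2.
Interpolating (Newton forward form) and evaluating at t = 4 gives g(4) = -46.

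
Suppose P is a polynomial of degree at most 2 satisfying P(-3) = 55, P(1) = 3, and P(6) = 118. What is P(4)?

Using the Lagrange interpolation formula with nodes -3, 1, 6:
  L_0(u) = (u - 1)(u - 6) / 36
  L_1(u) = (u + 3)(u - 6) / -20
  L_2(u) = (u + 3)(u - 1) / 45
Then P(u) = 55·L_0(u) + 3·L_1(u) + 118·L_2(u).
Expanding and collecting terms gives P(u) = 4u^2 - 5u + 4.
Evaluating at u = 4: P(4) = 48.

48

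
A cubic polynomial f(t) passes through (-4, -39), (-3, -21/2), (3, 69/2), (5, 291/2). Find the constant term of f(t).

Write f(t) = at^3 + bt^2 + ct + d. Substituting each data point gives a linear system:
  -64a + 16b - 4c + d = -39
  -27a + 9b - 3c + d = -21/2
  27a + 9b + 3c + d = 69/2
  125a + 25b + 5c + d = 291/2
Solving the system yields a = 1, b = 1, c = -3/2, d = 3.
So f(t) = t^3 + t^2 - (3/2)t + 3.
The constant term is 3.

3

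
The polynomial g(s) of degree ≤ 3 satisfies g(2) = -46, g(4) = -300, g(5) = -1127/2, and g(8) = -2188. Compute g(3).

Write g(s) = as^3 + bs^2 + cs + d. Substituting each data point gives a linear system:
  8a + 4b + 2c + d = -46
  64a + 16b + 4c + d = -300
  125a + 25b + 5c + d = -1127/2
  512a + 64b + 8c + d = -2188
Solving the system yields a = -4, b = -3/2, c = -6, d = 4.
So g(s) = -4s³ - (3/2)s² - 6s + 4.
Then g(3) = -271/2.

-271/2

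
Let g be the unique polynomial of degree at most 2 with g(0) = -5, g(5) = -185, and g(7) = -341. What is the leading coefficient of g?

-6

Write g(n) = an^2 + bn + c. Substituting each data point gives a linear system:
  c = -5
  25a + 5b + c = -185
  49a + 7b + c = -341
Solving the system yields a = -6, b = -6, c = -5.
So g(n) = -6n^2 - 6n - 5.
The leading coefficient is -6.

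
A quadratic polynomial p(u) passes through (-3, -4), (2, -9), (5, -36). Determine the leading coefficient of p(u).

-1

Write p(u) = au^2 + bu + c. Substituting each data point gives a linear system:
  9a - 3b + c = -4
  4a + 2b + c = -9
  25a + 5b + c = -36
Solving the system yields a = -1, b = -2, c = -1.
So p(u) = -u^2 - 2u - 1.
The leading coefficient is -1.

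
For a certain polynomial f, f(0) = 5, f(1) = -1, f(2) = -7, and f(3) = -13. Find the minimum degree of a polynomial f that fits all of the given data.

Forward differences of the values at u = 0, 1, 2, 3:
  f  : 5  -1  -7  -13
  Δ  : -6  -6  -6
  Δ^2: 0  0
  Δ^3: 0
The first differences are constant (-6) and nonzero, while all higher differences vanish, so the minimal degree is 1.

1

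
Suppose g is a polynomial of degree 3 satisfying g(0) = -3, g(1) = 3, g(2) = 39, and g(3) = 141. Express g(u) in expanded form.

Using the Lagrange interpolation formula with nodes 0, 1, 2, 3:
  L_0(u) = (u - 1)(u - 2)(u - 3) / -6
  L_1(u) = u(u - 2)(u - 3) / 2
  L_2(u) = u(u - 1)(u - 3) / -2
  L_3(u) = u(u - 1)(u - 2) / 6
Then g(u) = -3·L_0(u) + 3·L_1(u) + 39·L_2(u) + 141·L_3(u).
Expanding and collecting terms gives g(u) = 6u^3 - 3u^2 + 3u - 3.
Check: g(3) = 141. ✓

g(u) = 6u^3 - 3u^2 + 3u - 3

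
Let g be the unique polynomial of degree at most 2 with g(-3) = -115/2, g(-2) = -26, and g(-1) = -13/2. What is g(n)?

Using the Lagrange interpolation formula with nodes -3, -2, -1:
  L_0(n) = (n + 2)(n + 1) / 2
  L_1(n) = (n + 3)(n + 1) / -1
  L_2(n) = (n + 3)(n + 2) / 2
Then g(n) = -115/2·L_0(n) - 26·L_1(n) - 13/2·L_2(n).
Expanding and collecting terms gives g(n) = -6n^2 + (3/2)n + 1.
Check: g(-2) = -26. ✓

g(n) = -6n^2 + (3/2)n + 1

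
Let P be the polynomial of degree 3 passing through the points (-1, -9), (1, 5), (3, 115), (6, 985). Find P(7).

Using the Lagrange interpolation formula with nodes -1, 1, 3, 6:
  L_0(s) = (s - 1)(s - 3)(s - 6) / -56
  L_1(s) = (s + 1)(s - 3)(s - 6) / 20
  L_2(s) = (s + 1)(s - 1)(s - 6) / -24
  L_3(s) = (s + 1)(s - 1)(s - 3) / 105
Then P(s) = -9·L_0(s) + 5·L_1(s) + 115·L_2(s) + 985·L_3(s).
Expanding and collecting terms gives P(s) = 5s^3 - 3s^2 + 2s + 1.
Evaluating at s = 7: P(7) = 1583.

1583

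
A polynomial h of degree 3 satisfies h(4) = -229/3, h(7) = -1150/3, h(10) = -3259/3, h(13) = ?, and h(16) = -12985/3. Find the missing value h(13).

-7042/3

The 4 known points determine the degree-3 polynomial uniquely.
Write h(n) = an^3 + bn^2 + cn + d. Substituting each data point gives a linear system:
  64a + 16b + 4c + d = -229/3
  343a + 49b + 7c + d = -1150/3
  1000a + 100b + 10c + d = -3259/3
  4096a + 256b + 16c + d = -12985/3
Solving the system yields a = -1, b = -1, c = 5/3, d = -3.
So h(n) = -n^3 - n^2 + (5/3)n - 3.
Then h(13) = -7042/3.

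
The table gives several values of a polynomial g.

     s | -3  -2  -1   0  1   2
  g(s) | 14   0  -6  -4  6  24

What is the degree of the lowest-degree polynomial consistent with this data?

Forward differences of the values at s = -3, -2, -1, 0, 1, 2:
  g  : 14  0  -6  -4  6  24
  Δ  : -14  -6  2  10  18
  Δ^2: 8  8  8  8
  Δ^3: 0  0  0
  Δ^4: 0  0
  Δ^5: 0
The second differences are constant (8) and nonzero, while all higher differences vanish, so the minimal degree is 2.

2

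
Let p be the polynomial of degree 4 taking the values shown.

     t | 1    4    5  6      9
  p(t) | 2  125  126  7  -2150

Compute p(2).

Write p(t) = at^4 + bt^3 + ct^2 + dt + e. Substituting each data point gives a linear system:
  a + b + c + d + e = 2
  256a + 64b + 16c + 4d + e = 125
  625a + 125b + 25c + 5d + e = 126
  1296a + 216b + 36c + 6d + e = 7
  6561a + 729b + 81c + 9d + e = -2150
Solving the system yields a = -1, b = 6, c = 1, d = -5, e = 1.
So p(t) = -t^4 + 6t^3 + t^2 - 5t + 1.
Then p(2) = 27.

27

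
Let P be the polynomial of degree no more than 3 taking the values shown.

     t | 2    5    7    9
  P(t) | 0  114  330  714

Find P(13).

2178

Using the Lagrange interpolation formula with nodes 2, 5, 7, 9:
  L_0(t) = (t - 5)(t - 7)(t - 9) / -105
  L_1(t) = (t - 2)(t - 7)(t - 9) / 24
  L_2(t) = (t - 2)(t - 5)(t - 9) / -20
  L_3(t) = (t - 2)(t - 5)(t - 7) / 56
Then P(t) = 0·L_0(t) + 114·L_1(t) + 330·L_2(t) + 714·L_3(t).
Expanding and collecting terms gives P(t) = t^3 - t - 6.
Evaluating at t = 13: P(13) = 2178.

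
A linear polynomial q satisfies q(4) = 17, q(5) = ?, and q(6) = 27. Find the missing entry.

22

The 2 known points determine the degree-1 polynomial uniquely.
Write q(u) = au + b. Substituting each data point gives a linear system:
  4a + b = 17
  6a + b = 27
Solving the system yields a = 5, b = -3.
So q(u) = 5u - 3.
Then q(5) = 22.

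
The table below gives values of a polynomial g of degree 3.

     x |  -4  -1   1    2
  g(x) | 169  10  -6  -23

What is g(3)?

-62

Using the Lagrange interpolation formula with nodes -4, -1, 1, 2:
  L_0(x) = (x + 1)(x - 1)(x - 2) / -90
  L_1(x) = (x + 4)(x - 1)(x - 2) / 18
  L_2(x) = (x + 4)(x + 1)(x - 2) / -10
  L_3(x) = (x + 4)(x + 1)(x - 1) / 18
Then g(x) = 169·L_0(x) + 10·L_1(x) - 6·L_2(x) - 23·L_3(x).
Expanding and collecting terms gives g(x) = -2x³ + x² - 6x + 1.
Evaluating at x = 3: g(3) = -62.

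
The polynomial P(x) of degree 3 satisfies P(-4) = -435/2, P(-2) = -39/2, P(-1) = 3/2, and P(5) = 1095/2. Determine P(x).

P(x) = 4x^3 + 2x^2 - x + 5/2

Using the Lagrange interpolation formula with nodes -4, -2, -1, 5:
  L_0(x) = (x + 2)(x + 1)(x - 5) / -54
  L_1(x) = (x + 4)(x + 1)(x - 5) / 14
  L_2(x) = (x + 4)(x + 2)(x - 5) / -18
  L_3(x) = (x + 4)(x + 2)(x + 1) / 378
Then P(x) = -435/2·L_0(x) - 39/2·L_1(x) + 3/2·L_2(x) + 1095/2·L_3(x).
Expanding and collecting terms gives P(x) = 4x^3 + 2x^2 - x + 5/2.
Check: P(-2) = -39/2. ✓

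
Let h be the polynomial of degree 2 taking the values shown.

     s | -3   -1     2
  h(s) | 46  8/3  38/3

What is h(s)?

h(s) = 5s^2 - (5/3)s - 4

Write h(s) = as^2 + bs + c. Substituting each data point gives a linear system:
  9a - 3b + c = 46
  a - b + c = 8/3
  4a + 2b + c = 38/3
Solving the system yields a = 5, b = -5/3, c = -4.
So h(s) = 5s^2 - (5/3)s - 4.
Check: h(2) = 38/3. ✓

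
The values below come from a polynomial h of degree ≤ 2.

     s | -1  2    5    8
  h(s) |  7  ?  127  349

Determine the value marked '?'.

The 3 known points determine the degree-2 polynomial uniquely.
Write h(s) = as^2 + bs + c. Substituting each data point gives a linear system:
  a - b + c = 7
  25a + 5b + c = 127
  64a + 8b + c = 349
Solving the system yields a = 6, b = -4, c = -3.
So h(s) = 6s² - 4s - 3.
Then h(2) = 13.

13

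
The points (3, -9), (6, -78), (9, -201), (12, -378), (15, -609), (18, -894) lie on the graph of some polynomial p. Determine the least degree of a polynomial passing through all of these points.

2

Forward differences of the values at x = 3, 6, 9, 12, 15, 18:
  p  : -9  -78  -201  -378  -609  -894
  Δ  : -69  -123  -177  -231  -285
  Δ^2: -54  -54  -54  -54
  Δ^3: 0  0  0
  Δ^4: 0  0
  Δ^5: 0
The second differences are constant (-54) and nonzero, while all higher differences vanish, so the minimal degree is 2.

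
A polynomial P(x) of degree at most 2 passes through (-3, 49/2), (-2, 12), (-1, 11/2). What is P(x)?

P(x) = 3x^2 + (5/2)x + 5

Write P(x) = ax^2 + bx + c. Substituting each data point gives a linear system:
  9a - 3b + c = 49/2
  4a - 2b + c = 12
  a - b + c = 11/2
Solving the system yields a = 3, b = 5/2, c = 5.
So P(x) = 3x^2 + (5/2)x + 5.
Check: P(-1) = 11/2. ✓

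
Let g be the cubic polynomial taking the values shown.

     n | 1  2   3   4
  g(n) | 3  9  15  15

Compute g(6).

-27

Forward differences of the values at n = 1, 2, 3, 4:
  g  : 3  9  15  15
  Δ  : 6  6  0
  Δ^2: 0  -6
  Δ^3: -6
The third differences are constant, confirming degree 3.
Interpolating (Newton forward form) and evaluating at n = 6 gives g(6) = -27.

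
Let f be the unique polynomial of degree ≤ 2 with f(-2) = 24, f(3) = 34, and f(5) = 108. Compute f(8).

294

Write f(t) = at^2 + bt + c. Substituting each data point gives a linear system:
  4a - 2b + c = 24
  9a + 3b + c = 34
  25a + 5b + c = 108
Solving the system yields a = 5, b = -3, c = -2.
So f(t) = 5t^2 - 3t - 2.
Then f(8) = 294.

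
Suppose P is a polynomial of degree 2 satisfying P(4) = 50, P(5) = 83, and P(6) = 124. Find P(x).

Using the Lagrange interpolation formula with nodes 4, 5, 6:
  L_0(x) = (x - 5)(x - 6) / 2
  L_1(x) = (x - 4)(x - 6) / -1
  L_2(x) = (x - 4)(x - 5) / 2
Then P(x) = 50·L_0(x) + 83·L_1(x) + 124·L_2(x).
Expanding and collecting terms gives P(x) = 4x^2 - 3x - 2.
Check: P(5) = 83. ✓

P(x) = 4x^2 - 3x - 2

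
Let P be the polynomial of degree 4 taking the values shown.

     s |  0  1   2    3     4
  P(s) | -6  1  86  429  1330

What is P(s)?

P(s) = 5s^4 + 4s^2 - 2s - 6

Write P(s) = as^4 + bs^3 + cs^2 + ds + e. Substituting each data point gives a linear system:
  e = -6
  a + b + c + d + e = 1
  16a + 8b + 4c + 2d + e = 86
  81a + 27b + 9c + 3d + e = 429
  256a + 64b + 16c + 4d + e = 1330
Solving the system yields a = 5, b = 0, c = 4, d = -2, e = -6.
So P(s) = 5s⁴ + 4s² - 2s - 6.
Check: P(4) = 1330. ✓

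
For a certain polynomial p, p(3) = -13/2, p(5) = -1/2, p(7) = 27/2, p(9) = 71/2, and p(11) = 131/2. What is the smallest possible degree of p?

Forward differences of the values at s = 3, 5, 7, 9, 11:
  p  : -13/2  -1/2  27/2  71/2  131/2
  Δ  : 6  14  22  30
  Δ^2: 8  8  8
  Δ^3: 0  0
  Δ^4: 0
The second differences are constant (8) and nonzero, while all higher differences vanish, so the minimal degree is 2.

2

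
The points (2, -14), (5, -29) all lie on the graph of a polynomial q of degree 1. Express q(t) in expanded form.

q(t) = -5t - 4

Using the Lagrange interpolation formula with nodes 2, 5:
  L_0(t) = (t - 5) / -3
  L_1(t) = (t - 2) / 3
Then q(t) = -14·L_0(t) - 29·L_1(t).
Expanding and collecting terms gives q(t) = -5t - 4.
Check: q(2) = -14. ✓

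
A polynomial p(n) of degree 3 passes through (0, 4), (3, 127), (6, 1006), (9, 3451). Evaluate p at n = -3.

Forward differences of the values at n = 0, 3, 6, 9:
  p  : 4  127  1006  3451
  Δ  : 123  879  2445
  Δ^2: 756  1566
  Δ^3: 810
The third differences are constant, confirming degree 3.
Interpolating (Newton forward form) and evaluating at n = -3 gives p(-3) = -173.

-173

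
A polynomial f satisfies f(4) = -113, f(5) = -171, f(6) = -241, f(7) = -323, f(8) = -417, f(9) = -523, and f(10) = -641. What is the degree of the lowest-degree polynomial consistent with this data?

Forward differences of the values at n = 4, 5, 6, 7, 8, 9, 10:
  f  : -113  -171  -241  -323  -417  -523  -641
  Δ  : -58  -70  -82  -94  -106  -118
  Δ^2: -12  -12  -12  -12  -12
  Δ^3: 0  0  0  0
  Δ^4: 0  0  0
  Δ^5: 0  0
  Δ^6: 0
The second differences are constant (-12) and nonzero, while all higher differences vanish, so the minimal degree is 2.

2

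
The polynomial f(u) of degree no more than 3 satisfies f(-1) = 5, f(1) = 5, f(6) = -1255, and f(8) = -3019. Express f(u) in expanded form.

Write f(u) = au^3 + bu^2 + cu + d. Substituting each data point gives a linear system:
  -a + b - c + d = 5
  a + b + c + d = 5
  216a + 36b + 6c + d = -1255
  512a + 64b + 8c + d = -3019
Solving the system yields a = -6, b = 0, c = 6, d = 5.
So f(u) = -6u^3 + 6u + 5.
Check: f(-1) = 5. ✓

f(u) = -6u^3 + 6u + 5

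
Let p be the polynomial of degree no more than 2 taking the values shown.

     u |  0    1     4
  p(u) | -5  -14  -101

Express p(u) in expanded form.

p(u) = -5u^2 - 4u - 5

Using the Lagrange interpolation formula with nodes 0, 1, 4:
  L_0(u) = (u - 1)(u - 4) / 4
  L_1(u) = u(u - 4) / -3
  L_2(u) = u(u - 1) / 12
Then p(u) = -5·L_0(u) - 14·L_1(u) - 101·L_2(u).
Expanding and collecting terms gives p(u) = -5u² - 4u - 5.
Check: p(4) = -101. ✓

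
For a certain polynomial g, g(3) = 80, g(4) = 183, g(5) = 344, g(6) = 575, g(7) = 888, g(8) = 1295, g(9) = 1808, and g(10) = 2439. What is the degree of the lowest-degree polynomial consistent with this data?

3

Forward differences of the values at n = 3, 4, 5, 6, 7, 8, 9, 10:
  g  : 80  183  344  575  888  1295  1808  2439
  Δ  : 103  161  231  313  407  513  631
  Δ^2: 58  70  82  94  106  118
  Δ^3: 12  12  12  12  12
  Δ^4: 0  0  0  0
  Δ^5: 0  0  0
  Δ^6: 0  0
  Δ^7: 0
The third differences are constant (12) and nonzero, while all higher differences vanish, so the minimal degree is 3.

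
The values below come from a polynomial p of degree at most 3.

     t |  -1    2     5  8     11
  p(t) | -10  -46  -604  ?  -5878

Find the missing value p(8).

-2332

On equispaced nodes a degree-3 polynomial has vanishing fourth forward difference, so
  p(-1) - 4·p(2) + 6·p(5) - 4·p(8) + p(11) = 0.
Substituting the known values and solving for p(8):
  -4·p(8) = 9328
  p(8) = -2332.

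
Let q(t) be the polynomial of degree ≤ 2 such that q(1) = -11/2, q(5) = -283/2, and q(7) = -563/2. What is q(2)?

-43/2

Write q(t) = at^2 + bt + c. Substituting each data point gives a linear system:
  a + b + c = -11/2
  25a + 5b + c = -283/2
  49a + 7b + c = -563/2
Solving the system yields a = -6, b = 2, c = -3/2.
So q(t) = -6t^2 + 2t - 3/2.
Then q(2) = -43/2.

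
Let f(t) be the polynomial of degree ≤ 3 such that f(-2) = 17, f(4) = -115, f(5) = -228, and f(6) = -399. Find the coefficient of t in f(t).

0

Write f(t) = at^3 + bt^2 + ct + d. Substituting each data point gives a linear system:
  -8a + 4b - 2c + d = 17
  64a + 16b + 4c + d = -115
  125a + 25b + 5c + d = -228
  216a + 36b + 6c + d = -399
Solving the system yields a = -2, b = 1, c = 0, d = -3.
So f(t) = -2t³ + t² - 3.
The coefficient of t is 0.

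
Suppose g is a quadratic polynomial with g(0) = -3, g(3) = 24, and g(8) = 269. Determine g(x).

g(x) = 5x^2 - 6x - 3

Using the Lagrange interpolation formula with nodes 0, 3, 8:
  L_0(x) = (x - 3)(x - 8) / 24
  L_1(x) = x(x - 8) / -15
  L_2(x) = x(x - 3) / 40
Then g(x) = -3·L_0(x) + 24·L_1(x) + 269·L_2(x).
Expanding and collecting terms gives g(x) = 5x² - 6x - 3.
Check: g(8) = 269. ✓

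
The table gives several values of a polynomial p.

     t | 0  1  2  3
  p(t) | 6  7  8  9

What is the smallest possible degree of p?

1

Forward differences of the values at t = 0, 1, 2, 3:
  p  : 6  7  8  9
  Δ  : 1  1  1
  Δ^2: 0  0
  Δ^3: 0
The first differences are constant (1) and nonzero, while all higher differences vanish, so the minimal degree is 1.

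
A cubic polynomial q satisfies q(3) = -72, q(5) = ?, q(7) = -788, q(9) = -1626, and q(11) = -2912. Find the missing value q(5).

On equispaced nodes a degree-3 polynomial has vanishing fourth forward difference, so
  q(3) - 4·q(5) + 6·q(7) - 4·q(9) + q(11) = 0.
Substituting the known values and solving for q(5):
  -4·q(5) = 1208
  q(5) = -302.

-302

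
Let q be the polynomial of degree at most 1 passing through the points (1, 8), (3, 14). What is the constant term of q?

5

Write q(s) = as + b. Substituting each data point gives a linear system:
  a + b = 8
  3a + b = 14
Solving the system yields a = 3, b = 5.
So q(s) = 3s + 5.
The constant term is 5.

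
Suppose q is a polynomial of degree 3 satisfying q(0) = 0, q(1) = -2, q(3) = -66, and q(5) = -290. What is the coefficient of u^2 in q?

Write q(u) = au^3 + bu^2 + cu + d. Substituting each data point gives a linear system:
  d = 0
  a + b + c + d = -2
  27a + 9b + 3c + d = -66
  125a + 25b + 5c + d = -290
Solving the system yields a = -2, b = -2, c = 2, d = 0.
So q(u) = -2u³ - 2u² + 2u.
The coefficient of u^2 is -2.

-2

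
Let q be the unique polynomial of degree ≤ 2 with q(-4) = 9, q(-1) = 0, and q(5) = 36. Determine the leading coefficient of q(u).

Write q(u) = au^2 + bu + c. Substituting each data point gives a linear system:
  16a - 4b + c = 9
  a - b + c = 0
  25a + 5b + c = 36
Solving the system yields a = 1, b = 2, c = 1.
So q(u) = u^2 + 2u + 1.
The leading coefficient is 1.

1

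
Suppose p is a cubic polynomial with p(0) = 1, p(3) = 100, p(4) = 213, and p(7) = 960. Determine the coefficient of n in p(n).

Write p(n) = an^3 + bn^2 + cn + d. Substituting each data point gives a linear system:
  d = 1
  27a + 9b + 3c + d = 100
  64a + 16b + 4c + d = 213
  343a + 49b + 7c + d = 960
Solving the system yields a = 2, b = 6, c = -3, d = 1.
So p(n) = 2n^3 + 6n^2 - 3n + 1.
The coefficient of n is -3.

-3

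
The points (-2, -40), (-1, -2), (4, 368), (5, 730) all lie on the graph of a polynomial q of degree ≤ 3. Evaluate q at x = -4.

Using the Lagrange interpolation formula with nodes -2, -1, 4, 5:
  L_0(x) = (x + 1)(x - 4)(x - 5) / -42
  L_1(x) = (x + 2)(x - 4)(x - 5) / 30
  L_2(x) = (x + 2)(x + 1)(x - 5) / -30
  L_3(x) = (x + 2)(x + 1)(x - 4) / 42
Then q(x) = -40·L_0(x) - 2·L_1(x) + 368·L_2(x) + 730·L_3(x).
Expanding and collecting terms gives q(x) = 6x^3 - 4x.
Evaluating at x = -4: q(-4) = -368.

-368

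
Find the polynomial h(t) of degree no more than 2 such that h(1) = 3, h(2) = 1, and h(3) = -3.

h(t) = -t^2 + t + 3

Write h(t) = at^2 + bt + c. Substituting each data point gives a linear system:
  a + b + c = 3
  4a + 2b + c = 1
  9a + 3b + c = -3
Solving the system yields a = -1, b = 1, c = 3.
So h(t) = -t^2 + t + 3.
Check: h(3) = -3. ✓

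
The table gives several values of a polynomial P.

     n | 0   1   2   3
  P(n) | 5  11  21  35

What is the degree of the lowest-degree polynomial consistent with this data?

Forward differences of the values at n = 0, 1, 2, 3:
  P  : 5  11  21  35
  Δ  : 6  10  14
  Δ^2: 4  4
  Δ^3: 0
The second differences are constant (4) and nonzero, while all higher differences vanish, so the minimal degree is 2.

2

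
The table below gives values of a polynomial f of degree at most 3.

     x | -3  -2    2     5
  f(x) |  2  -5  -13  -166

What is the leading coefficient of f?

-1

Write f(x) = ax^3 + bx^2 + cx + d. Substituting each data point gives a linear system:
  -27a + 9b - 3c + d = 2
  -8a + 4b - 2c + d = -5
  8a + 4b + 2c + d = -13
  125a + 25b + 5c + d = -166
Solving the system yields a = -1, b = -2, c = 2, d = -1.
So f(x) = -x^3 - 2x^2 + 2x - 1.
The leading coefficient is -1.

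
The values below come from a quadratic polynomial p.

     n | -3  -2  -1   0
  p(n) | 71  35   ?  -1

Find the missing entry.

11

On equispaced nodes a degree-2 polynomial has vanishing third forward difference, so
  - p(-3) + 3·p(-2) - 3·p(-1) + p(0) = 0.
Substituting the known values and solving for p(-1):
  -3·p(-1) = -33
  p(-1) = 11.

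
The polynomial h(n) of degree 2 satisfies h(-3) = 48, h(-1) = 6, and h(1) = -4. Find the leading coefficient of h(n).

Write h(n) = an^2 + bn + c. Substituting each data point gives a linear system:
  9a - 3b + c = 48
  a - b + c = 6
  a + b + c = -4
Solving the system yields a = 4, b = -5, c = -3.
So h(n) = 4n^2 - 5n - 3.
The leading coefficient is 4.

4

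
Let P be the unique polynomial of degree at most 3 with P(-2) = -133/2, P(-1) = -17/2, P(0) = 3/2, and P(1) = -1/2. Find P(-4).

Forward differences of the values at t = -2, -1, 0, 1:
  P  : -133/2  -17/2  3/2  -1/2
  Δ  : 58  10  -2
  Δ^2: -48  -12
  Δ^3: 36
The third differences are constant, confirming degree 3.
Interpolating (Newton forward form) and evaluating at t = -4 gives P(-4) = -941/2.

-941/2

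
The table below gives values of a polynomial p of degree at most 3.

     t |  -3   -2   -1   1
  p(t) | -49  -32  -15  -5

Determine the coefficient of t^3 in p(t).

-1

Write p(t) = at^3 + bt^2 + ct + d. Substituting each data point gives a linear system:
  -27a + 9b - 3c + d = -49
  -8a + 4b - 2c + d = -32
  -a + b - c + d = -15
  a + b + c + d = -5
Solving the system yields a = -1, b = -6, c = 6, d = -4.
So p(t) = -t³ - 6t² + 6t - 4.
The leading coefficient is -1.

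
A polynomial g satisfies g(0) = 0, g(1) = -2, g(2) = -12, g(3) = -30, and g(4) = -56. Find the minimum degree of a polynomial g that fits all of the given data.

2

Forward differences of the values at t = 0, 1, 2, 3, 4:
  g  : 0  -2  -12  -30  -56
  Δ  : -2  -10  -18  -26
  Δ^2: -8  -8  -8
  Δ^3: 0  0
  Δ^4: 0
The second differences are constant (-8) and nonzero, while all higher differences vanish, so the minimal degree is 2.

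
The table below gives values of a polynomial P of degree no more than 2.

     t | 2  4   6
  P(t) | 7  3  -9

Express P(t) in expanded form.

P(t) = -t^2 + 4t + 3

Write P(t) = at^2 + bt + c. Substituting each data point gives a linear system:
  4a + 2b + c = 7
  16a + 4b + c = 3
  36a + 6b + c = -9
Solving the system yields a = -1, b = 4, c = 3.
So P(t) = -t² + 4t + 3.
Check: P(6) = -9. ✓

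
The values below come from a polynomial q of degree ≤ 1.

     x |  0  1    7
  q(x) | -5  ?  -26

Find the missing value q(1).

-8

The 2 known points determine the degree-1 polynomial uniquely.
Write q(x) = ax + b. Substituting each data point gives a linear system:
  b = -5
  7a + b = -26
Solving the system yields a = -3, b = -5.
So q(x) = -3x - 5.
Then q(1) = -8.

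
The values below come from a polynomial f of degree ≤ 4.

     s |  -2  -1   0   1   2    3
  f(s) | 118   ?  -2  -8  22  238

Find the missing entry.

The 5 known points determine the degree-4 polynomial uniquely.
Write f(s) = as^4 + bs^3 + cs^2 + ds + e. Substituting each data point gives a linear system:
  16a - 8b + 4c - 2d + e = 118
  e = -2
  a + b + c + d + e = -8
  16a + 8b + 4c + 2d + e = 22
  81a + 27b + 9c + 3d + e = 238
Solving the system yields a = 5, b = -5, c = -2, d = -4, e = -2.
So f(s) = 5s⁴ - 5s³ - 2s² - 4s - 2.
Then f(-1) = 10.

10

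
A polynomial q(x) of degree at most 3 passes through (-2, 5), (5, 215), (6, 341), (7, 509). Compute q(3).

65

Using the Lagrange interpolation formula with nodes -2, 5, 6, 7:
  L_0(x) = (x - 5)(x - 6)(x - 7) / -504
  L_1(x) = (x + 2)(x - 6)(x - 7) / 14
  L_2(x) = (x + 2)(x - 5)(x - 7) / -8
  L_3(x) = (x + 2)(x - 5)(x - 6) / 18
Then q(x) = 5·L_0(x) + 215·L_1(x) + 341·L_2(x) + 509·L_3(x).
Expanding and collecting terms gives q(x) = x^3 + 3x^2 + 2x + 5.
Evaluating at x = 3: q(3) = 65.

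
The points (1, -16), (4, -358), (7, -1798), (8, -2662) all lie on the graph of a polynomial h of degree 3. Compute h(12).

Write h(n) = an^3 + bn^2 + cn + d. Substituting each data point gives a linear system:
  a + b + c + d = -16
  64a + 16b + 4c + d = -358
  343a + 49b + 7c + d = -1798
  512a + 64b + 8c + d = -2662
Solving the system yields a = -5, b = -1, c = -4, d = -6.
So h(n) = -5n^3 - n^2 - 4n - 6.
Then h(12) = -8838.

-8838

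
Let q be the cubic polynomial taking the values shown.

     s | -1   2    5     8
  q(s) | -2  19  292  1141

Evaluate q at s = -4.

-95

Forward differences of the values at s = -1, 2, 5, 8:
  q  : -2  19  292  1141
  Δ  : 21  273  849
  Δ^2: 252  576
  Δ^3: 324
The third differences are constant, confirming degree 3.
Interpolating (Newton forward form) and evaluating at s = -4 gives q(-4) = -95.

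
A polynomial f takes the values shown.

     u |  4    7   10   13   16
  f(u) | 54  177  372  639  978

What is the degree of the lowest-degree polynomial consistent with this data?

2

Forward differences of the values at u = 4, 7, 10, 13, 16:
  f  : 54  177  372  639  978
  Δ  : 123  195  267  339
  Δ^2: 72  72  72
  Δ^3: 0  0
  Δ^4: 0
The second differences are constant (72) and nonzero, while all higher differences vanish, so the minimal degree is 2.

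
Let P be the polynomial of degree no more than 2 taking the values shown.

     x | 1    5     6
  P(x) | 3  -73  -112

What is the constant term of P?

Write P(x) = ax^2 + bx + c. Substituting each data point gives a linear system:
  a + b + c = 3
  25a + 5b + c = -73
  36a + 6b + c = -112
Solving the system yields a = -4, b = 5, c = 2.
So P(x) = -4x^2 + 5x + 2.
The constant term is 2.

2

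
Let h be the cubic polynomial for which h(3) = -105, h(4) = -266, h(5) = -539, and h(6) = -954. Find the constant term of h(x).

6

Write h(x) = ax^3 + bx^2 + cx + d. Substituting each data point gives a linear system:
  27a + 9b + 3c + d = -105
  64a + 16b + 4c + d = -266
  125a + 25b + 5c + d = -539
  216a + 36b + 6c + d = -954
Solving the system yields a = -5, b = 4, c = -4, d = 6.
So h(x) = -5x^3 + 4x^2 - 4x + 6.
The constant term is 6.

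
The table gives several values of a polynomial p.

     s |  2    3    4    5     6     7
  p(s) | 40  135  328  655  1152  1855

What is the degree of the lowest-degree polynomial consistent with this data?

3

Forward differences of the values at s = 2, 3, 4, 5, 6, 7:
  p  : 40  135  328  655  1152  1855
  Δ  : 95  193  327  497  703
  Δ^2: 98  134  170  206
  Δ^3: 36  36  36
  Δ^4: 0  0
  Δ^5: 0
The third differences are constant (36) and nonzero, while all higher differences vanish, so the minimal degree is 3.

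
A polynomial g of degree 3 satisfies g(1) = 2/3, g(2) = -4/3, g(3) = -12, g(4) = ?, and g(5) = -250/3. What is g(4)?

-112/3

The 4 known points determine the degree-3 polynomial uniquely.
Write g(s) = as^3 + bs^2 + cs + d. Substituting each data point gives a linear system:
  a + b + c + d = 2/3
  8a + 4b + 2c + d = -4/3
  27a + 9b + 3c + d = -12
  125a + 25b + 5c + d = -250/3
Solving the system yields a = -1, b = 5/3, c = 0, d = 0.
So g(s) = -s^3 + (5/3)s^2.
Then g(4) = -112/3.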